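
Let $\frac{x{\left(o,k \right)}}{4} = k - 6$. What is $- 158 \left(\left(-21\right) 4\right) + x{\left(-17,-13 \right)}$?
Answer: $13196$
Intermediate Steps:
$x{\left(o,k \right)} = -24 + 4 k$ ($x{\left(o,k \right)} = 4 \left(k - 6\right) = 4 \left(-6 + k\right) = -24 + 4 k$)
$- 158 \left(\left(-21\right) 4\right) + x{\left(-17,-13 \right)} = - 158 \left(\left(-21\right) 4\right) + \left(-24 + 4 \left(-13\right)\right) = \left(-158\right) \left(-84\right) - 76 = 13272 - 76 = 13196$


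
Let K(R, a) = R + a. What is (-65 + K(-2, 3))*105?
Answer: -6720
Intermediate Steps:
(-65 + K(-2, 3))*105 = (-65 + (-2 + 3))*105 = (-65 + 1)*105 = -64*105 = -6720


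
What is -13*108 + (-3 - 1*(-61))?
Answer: -1346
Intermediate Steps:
-13*108 + (-3 - 1*(-61)) = -1404 + (-3 + 61) = -1404 + 58 = -1346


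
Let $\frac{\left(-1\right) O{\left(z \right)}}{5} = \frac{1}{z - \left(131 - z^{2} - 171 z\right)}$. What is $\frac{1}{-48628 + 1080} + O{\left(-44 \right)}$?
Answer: $\frac{231977}{274019124} \approx 0.00084657$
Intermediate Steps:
$O{\left(z \right)} = - \frac{5}{-131 + z^{2} + 172 z}$ ($O{\left(z \right)} = - \frac{5}{z - \left(131 - z^{2} - 171 z\right)} = - \frac{5}{z + \left(-131 + z^{2} + 171 z\right)} = - \frac{5}{-131 + z^{2} + 172 z}$)
$\frac{1}{-48628 + 1080} + O{\left(-44 \right)} = \frac{1}{-48628 + 1080} - \frac{5}{-131 + \left(-44\right)^{2} + 172 \left(-44\right)} = \frac{1}{-47548} - \frac{5}{-131 + 1936 - 7568} = - \frac{1}{47548} - \frac{5}{-5763} = - \frac{1}{47548} - - \frac{5}{5763} = - \frac{1}{47548} + \frac{5}{5763} = \frac{231977}{274019124}$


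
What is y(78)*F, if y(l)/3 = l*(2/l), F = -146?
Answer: -876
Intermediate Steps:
y(l) = 6 (y(l) = 3*(l*(2/l)) = 3*2 = 6)
y(78)*F = 6*(-146) = -876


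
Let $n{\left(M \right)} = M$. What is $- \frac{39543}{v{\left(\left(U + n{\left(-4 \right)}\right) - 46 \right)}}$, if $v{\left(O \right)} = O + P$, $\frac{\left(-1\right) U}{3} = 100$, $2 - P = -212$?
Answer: $\frac{39543}{136} \approx 290.76$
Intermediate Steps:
$P = 214$ ($P = 2 - -212 = 2 + 212 = 214$)
$U = -300$ ($U = \left(-3\right) 100 = -300$)
$v{\left(O \right)} = 214 + O$ ($v{\left(O \right)} = O + 214 = 214 + O$)
$- \frac{39543}{v{\left(\left(U + n{\left(-4 \right)}\right) - 46 \right)}} = - \frac{39543}{214 - 350} = - \frac{39543}{-136} = \left(-39543\right) \left(- \frac{1}{136}\right) = \frac{39543}{136}$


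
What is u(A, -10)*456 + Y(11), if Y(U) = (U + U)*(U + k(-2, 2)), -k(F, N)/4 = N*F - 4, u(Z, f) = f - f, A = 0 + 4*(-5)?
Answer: 946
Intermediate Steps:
A = -20 (A = 0 - 20 = -20)
u(Z, f) = 0
k(F, N) = 16 - 4*F*N (k(F, N) = -4*(N*F - 4) = -4*(F*N - 4) = -4*(-4 + F*N) = 16 - 4*F*N)
Y(U) = 2*U*(32 + U) (Y(U) = (U + U)*(U + (16 - 4*(-2)*2)) = (2*U)*(U + (16 + 16)) = (2*U)*(U + 32) = (2*U)*(32 + U) = 2*U*(32 + U))
u(A, -10)*456 + Y(11) = 0*456 + 2*11*(32 + 11) = 0 + 2*11*43 = 0 + 946 = 946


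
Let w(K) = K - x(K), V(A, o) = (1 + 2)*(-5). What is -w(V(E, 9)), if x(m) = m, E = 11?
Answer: 0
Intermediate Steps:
V(A, o) = -15 (V(A, o) = 3*(-5) = -15)
w(K) = 0 (w(K) = K - K = 0)
-w(V(E, 9)) = -1*0 = 0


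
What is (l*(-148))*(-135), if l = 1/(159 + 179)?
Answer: 9990/169 ≈ 59.112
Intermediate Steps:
l = 1/338 ≈ 0.0029586
(l*(-148))*(-135) = ((1/338)*(-148))*(-135) = -74/169*(-135) = 9990/169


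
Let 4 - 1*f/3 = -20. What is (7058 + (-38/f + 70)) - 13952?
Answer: -245683/36 ≈ -6824.5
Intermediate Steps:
f = 72 (f = 12 - 3*(-20) = 12 + 60 = 72)
(7058 + (-38/f + 70)) - 13952 = (7058 + (-38/72 + 70)) - 13952 = (7058 + ((1/72)*(-38) + 70)) - 13952 = (7058 + (-19/36 + 70)) - 13952 = (7058 + 2501/36) - 13952 = 256589/36 - 13952 = -245683/36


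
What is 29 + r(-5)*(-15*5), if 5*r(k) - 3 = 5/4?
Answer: -139/4 ≈ -34.750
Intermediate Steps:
r(k) = 17/20 (r(k) = 3/5 + (5/4)/5 = 3/5 + (5*(1/4))/5 = 3/5 + (1/5)*(5/4) = 3/5 + 1/4 = 17/20)
29 + r(-5)*(-15*5) = 29 + 17*(-15*5)/20 = 29 + (17/20)*(-75) = 29 - 255/4 = -139/4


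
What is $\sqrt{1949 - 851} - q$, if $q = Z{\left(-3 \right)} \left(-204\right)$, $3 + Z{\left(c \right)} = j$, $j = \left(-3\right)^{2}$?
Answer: $1224 + 3 \sqrt{122} \approx 1257.1$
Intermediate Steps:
$j = 9$
$Z{\left(c \right)} = 6$ ($Z{\left(c \right)} = -3 + 9 = 6$)
$q = -1224$ ($q = 6 \left(-204\right) = -1224$)
$\sqrt{1949 - 851} - q = \sqrt{1949 - 851} - -1224 = \sqrt{1098} + 1224 = 3 \sqrt{122} + 1224 = 1224 + 3 \sqrt{122}$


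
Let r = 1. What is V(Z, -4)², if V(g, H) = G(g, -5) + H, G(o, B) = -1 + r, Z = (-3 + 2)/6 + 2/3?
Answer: 16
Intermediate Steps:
Z = ½ (Z = -1*⅙ + 2*(⅓) = -⅙ + ⅔ = ½ ≈ 0.50000)
G(o, B) = 0 (G(o, B) = -1 + 1 = 0)
V(g, H) = H (V(g, H) = 0 + H = H)
V(Z, -4)² = (-4)² = 16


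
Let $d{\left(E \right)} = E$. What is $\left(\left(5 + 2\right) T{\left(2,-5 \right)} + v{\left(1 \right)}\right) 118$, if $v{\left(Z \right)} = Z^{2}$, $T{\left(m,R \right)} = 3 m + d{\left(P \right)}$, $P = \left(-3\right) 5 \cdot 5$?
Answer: $-56876$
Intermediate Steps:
$P = -75$ ($P = \left(-15\right) 5 = -75$)
$T{\left(m,R \right)} = -75 + 3 m$ ($T{\left(m,R \right)} = 3 m - 75 = -75 + 3 m$)
$\left(\left(5 + 2\right) T{\left(2,-5 \right)} + v{\left(1 \right)}\right) 118 = \left(\left(5 + 2\right) \left(-75 + 3 \cdot 2\right) + 1^{2}\right) 118 = \left(7 \left(-75 + 6\right) + 1\right) 118 = \left(7 \left(-69\right) + 1\right) 118 = \left(-483 + 1\right) 118 = \left(-482\right) 118 = -56876$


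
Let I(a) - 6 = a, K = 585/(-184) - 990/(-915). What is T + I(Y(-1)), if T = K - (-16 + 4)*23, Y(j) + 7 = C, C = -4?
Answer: 3018163/11224 ≈ 268.90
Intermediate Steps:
K = -23541/11224 (K = 585*(-1/184) - 990*(-1/915) = -585/184 + 66/61 = -23541/11224 ≈ -2.0974)
Y(j) = -11 (Y(j) = -7 - 4 = -11)
I(a) = 6 + a
T = 3074283/11224 (T = -23541/11224 - (-16 + 4)*23 = -23541/11224 - (-12)*23 = -23541/11224 - 1*(-276) = -23541/11224 + 276 = 3074283/11224 ≈ 273.90)
T + I(Y(-1)) = 3074283/11224 + (6 - 11) = 3074283/11224 - 5 = 3018163/11224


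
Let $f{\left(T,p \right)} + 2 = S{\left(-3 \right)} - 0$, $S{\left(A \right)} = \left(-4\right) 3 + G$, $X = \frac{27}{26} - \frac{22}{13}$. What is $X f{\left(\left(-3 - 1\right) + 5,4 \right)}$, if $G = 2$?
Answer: $\frac{102}{13} \approx 7.8462$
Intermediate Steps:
$X = - \frac{17}{26}$ ($X = 27 \cdot \frac{1}{26} - \frac{22}{13} = \frac{27}{26} - \frac{22}{13} = - \frac{17}{26} \approx -0.65385$)
$S{\left(A \right)} = -10$ ($S{\left(A \right)} = \left(-4\right) 3 + 2 = -12 + 2 = -10$)
$f{\left(T,p \right)} = -12$ ($f{\left(T,p \right)} = -2 - 10 = -12$)
$X f{\left(\left(-3 - 1\right) + 5,4 \right)} = \left(- \frac{17}{26}\right) \left(-12\right) = \frac{102}{13}$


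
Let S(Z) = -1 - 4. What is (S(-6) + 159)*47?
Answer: 7238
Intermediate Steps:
S(Z) = -5
(S(-6) + 159)*47 = (-5 + 159)*47 = 154*47 = 7238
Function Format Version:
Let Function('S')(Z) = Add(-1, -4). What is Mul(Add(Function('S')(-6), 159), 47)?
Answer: 7238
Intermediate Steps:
Function('S')(Z) = -5
Mul(Add(Function('S')(-6), 159), 47) = Mul(Add(-5, 159), 47) = Mul(154, 47) = 7238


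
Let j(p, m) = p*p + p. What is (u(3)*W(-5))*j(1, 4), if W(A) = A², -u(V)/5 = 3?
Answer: -750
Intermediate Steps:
u(V) = -15 (u(V) = -5*3 = -15)
j(p, m) = p + p² (j(p, m) = p² + p = p + p²)
(u(3)*W(-5))*j(1, 4) = (-15*(-5)²)*(1*(1 + 1)) = (-15*25)*(1*2) = -375*2 = -750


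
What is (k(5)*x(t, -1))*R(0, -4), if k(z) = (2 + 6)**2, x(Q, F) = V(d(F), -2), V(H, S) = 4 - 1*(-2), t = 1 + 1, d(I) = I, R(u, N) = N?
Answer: -1536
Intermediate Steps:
t = 2
V(H, S) = 6 (V(H, S) = 4 + 2 = 6)
x(Q, F) = 6
k(z) = 64 (k(z) = 8**2 = 64)
(k(5)*x(t, -1))*R(0, -4) = (64*6)*(-4) = 384*(-4) = -1536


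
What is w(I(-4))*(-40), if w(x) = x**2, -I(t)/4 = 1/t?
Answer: -40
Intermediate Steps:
I(t) = -4/t
w(I(-4))*(-40) = (-4/(-4))**2*(-40) = (-4*(-1/4))**2*(-40) = 1**2*(-40) = 1*(-40) = -40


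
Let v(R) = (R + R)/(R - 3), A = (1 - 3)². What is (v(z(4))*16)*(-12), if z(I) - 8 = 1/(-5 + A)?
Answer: -672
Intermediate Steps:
A = 4 (A = (-2)² = 4)
z(I) = 7 (z(I) = 8 + 1/(-5 + 4) = 8 + 1/(-1) = 8 - 1 = 7)
v(R) = 2*R/(-3 + R) (v(R) = (2*R)/(-3 + R) = 2*R/(-3 + R))
(v(z(4))*16)*(-12) = ((2*7/(-3 + 7))*16)*(-12) = ((2*7/4)*16)*(-12) = ((2*7*(¼))*16)*(-12) = ((7/2)*16)*(-12) = 56*(-12) = -672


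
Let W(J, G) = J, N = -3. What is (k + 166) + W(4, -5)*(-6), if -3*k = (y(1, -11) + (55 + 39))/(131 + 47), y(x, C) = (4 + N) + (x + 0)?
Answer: 12622/89 ≈ 141.82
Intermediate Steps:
y(x, C) = 1 + x (y(x, C) = (4 - 3) + (x + 0) = 1 + x)
k = -16/89 (k = -((1 + 1) + (55 + 39))/(3*(131 + 47)) = -(2 + 94)/(3*178) = -32/178 = -⅓*48/89 = -16/89 ≈ -0.17978)
(k + 166) + W(4, -5)*(-6) = (-16/89 + 166) + 4*(-6) = 14758/89 - 24 = 12622/89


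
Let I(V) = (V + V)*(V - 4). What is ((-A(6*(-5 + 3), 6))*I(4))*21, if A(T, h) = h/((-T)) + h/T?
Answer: 0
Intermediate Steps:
I(V) = 2*V*(-4 + V) (I(V) = (2*V)*(-4 + V) = 2*V*(-4 + V))
A(T, h) = 0 (A(T, h) = h*(-1/T) + h/T = -h/T + h/T = 0)
((-A(6*(-5 + 3), 6))*I(4))*21 = ((-1*0)*(2*4*(-4 + 4)))*21 = (0*(2*4*0))*21 = (0*0)*21 = 0*21 = 0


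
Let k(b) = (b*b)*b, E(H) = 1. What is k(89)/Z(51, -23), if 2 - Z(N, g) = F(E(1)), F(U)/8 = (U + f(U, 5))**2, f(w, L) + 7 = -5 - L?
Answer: -704969/2046 ≈ -344.56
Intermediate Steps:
f(w, L) = -12 - L (f(w, L) = -7 + (-5 - L) = -12 - L)
k(b) = b**3 (k(b) = b**2*b = b**3)
F(U) = 8*(-17 + U)**2 (F(U) = 8*(U + (-12 - 1*5))**2 = 8*(U + (-12 - 5))**2 = 8*(U - 17)**2 = 8*(-17 + U)**2)
Z(N, g) = -2046 (Z(N, g) = 2 - 8*(-17 + 1)**2 = 2 - 8*(-16)**2 = 2 - 8*256 = 2 - 1*2048 = 2 - 2048 = -2046)
k(89)/Z(51, -23) = 89**3/(-2046) = 704969*(-1/2046) = -704969/2046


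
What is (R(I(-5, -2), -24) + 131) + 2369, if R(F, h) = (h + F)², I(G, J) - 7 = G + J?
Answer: 3076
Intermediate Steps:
I(G, J) = 7 + G + J (I(G, J) = 7 + (G + J) = 7 + G + J)
R(F, h) = (F + h)²
(R(I(-5, -2), -24) + 131) + 2369 = (((7 - 5 - 2) - 24)² + 131) + 2369 = ((0 - 24)² + 131) + 2369 = ((-24)² + 131) + 2369 = (576 + 131) + 2369 = 707 + 2369 = 3076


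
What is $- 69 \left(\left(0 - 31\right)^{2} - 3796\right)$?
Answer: $195615$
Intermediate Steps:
$- 69 \left(\left(0 - 31\right)^{2} - 3796\right) = - 69 \left(\left(-31\right)^{2} - 3796\right) = - 69 \left(961 - 3796\right) = \left(-69\right) \left(-2835\right) = 195615$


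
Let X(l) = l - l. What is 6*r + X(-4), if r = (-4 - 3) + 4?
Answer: -18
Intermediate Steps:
X(l) = 0
r = -3 (r = -7 + 4 = -3)
6*r + X(-4) = 6*(-3) + 0 = -18 + 0 = -18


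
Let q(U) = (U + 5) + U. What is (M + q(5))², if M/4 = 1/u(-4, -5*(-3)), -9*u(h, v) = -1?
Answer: 2601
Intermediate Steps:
q(U) = 5 + 2*U (q(U) = (5 + U) + U = 5 + 2*U)
u(h, v) = ⅑ (u(h, v) = -⅑*(-1) = ⅑)
M = 36 (M = 4/(⅑) = 4*9 = 36)
(M + q(5))² = (36 + (5 + 2*5))² = (36 + (5 + 10))² = (36 + 15)² = 51² = 2601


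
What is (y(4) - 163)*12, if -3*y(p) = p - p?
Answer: -1956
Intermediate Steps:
y(p) = 0 (y(p) = -(p - p)/3 = -⅓*0 = 0)
(y(4) - 163)*12 = (0 - 163)*12 = -163*12 = -1956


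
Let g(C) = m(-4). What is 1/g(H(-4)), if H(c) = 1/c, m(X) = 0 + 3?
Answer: ⅓ ≈ 0.33333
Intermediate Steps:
m(X) = 3
g(C) = 3
1/g(H(-4)) = 1/3 = ⅓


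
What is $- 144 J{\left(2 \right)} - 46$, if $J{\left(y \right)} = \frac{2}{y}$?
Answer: $-190$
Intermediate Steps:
$- 144 J{\left(2 \right)} - 46 = - 144 \cdot \frac{2}{2} - 46 = - 144 \cdot 2 \cdot \frac{1}{2} - 46 = \left(-144\right) 1 - 46 = -144 - 46 = -190$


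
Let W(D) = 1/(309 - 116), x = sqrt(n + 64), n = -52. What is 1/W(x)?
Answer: 193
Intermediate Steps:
x = 2*sqrt(3) (x = sqrt(-52 + 64) = sqrt(12) = 2*sqrt(3) ≈ 3.4641)
W(D) = 1/193
1/W(x) = 1/(1/193) = 193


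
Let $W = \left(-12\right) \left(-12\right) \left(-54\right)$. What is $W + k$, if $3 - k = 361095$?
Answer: $-368868$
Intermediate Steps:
$k = -361092$ ($k = 3 - 361095 = -361092$)
$W = -7776$ ($W = 144 \left(-54\right) = -7776$)
$W + k = -7776 - 361092 = -368868$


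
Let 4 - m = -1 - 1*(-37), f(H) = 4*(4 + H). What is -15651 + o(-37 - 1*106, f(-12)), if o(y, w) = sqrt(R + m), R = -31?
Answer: -15651 + 3*I*sqrt(7) ≈ -15651.0 + 7.9373*I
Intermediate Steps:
f(H) = 16 + 4*H
m = -32 (m = 4 - (-1 - 1*(-37)) = 4 - (-1 + 37) = 4 - 1*36 = 4 - 36 = -32)
o(y, w) = 3*I*sqrt(7) (o(y, w) = sqrt(-31 - 32) = sqrt(-63) = 3*I*sqrt(7))
-15651 + o(-37 - 1*106, f(-12)) = -15651 + 3*I*sqrt(7)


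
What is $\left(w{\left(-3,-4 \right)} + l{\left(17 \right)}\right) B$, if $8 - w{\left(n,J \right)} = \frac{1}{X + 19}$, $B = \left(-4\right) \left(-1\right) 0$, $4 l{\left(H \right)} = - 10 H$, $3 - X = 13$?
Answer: $0$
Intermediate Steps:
$X = -10$ ($X = 3 - 13 = -10$)
$l{\left(H \right)} = - \frac{5 H}{2}$ ($l{\left(H \right)} = \frac{\left(-10\right) H}{4} = - \frac{5 H}{2}$)
$B = 0$ ($B = 4 \cdot 0 = 0$)
$w{\left(n,J \right)} = \frac{71}{9}$ ($w{\left(n,J \right)} = 8 - \frac{1}{-10 + 19} = 8 - \frac{1}{9} = \frac{71}{9}$)
$\left(w{\left(-3,-4 \right)} + l{\left(17 \right)}\right) B = \left(\frac{71}{9} - \frac{85}{2}\right) 0 = \left(- \frac{623}{18}\right) 0 = 0$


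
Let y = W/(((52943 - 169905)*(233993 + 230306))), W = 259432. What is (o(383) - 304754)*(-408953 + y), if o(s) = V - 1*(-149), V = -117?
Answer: 307607600454713715546/2468424529 ≈ 1.2462e+11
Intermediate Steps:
o(s) = 32 (o(s) = -117 - 1*(-149) = -117 + 149 = 32)
y = -129716/27152669819 (y = 259432/(((52943 - 169905)*(233993 + 230306))) = 259432/((-116962*464299)) = 259432/(-54305339638) = 259432*(-1/54305339638) = -129716/27152669819 ≈ -4.7773e-6)
(o(383) - 304754)*(-408953 + y) = (32 - 304754)*(-408953 - 129716/27152669819) = -304722*(-11104165780619223/27152669819) = 307607600454713715546/2468424529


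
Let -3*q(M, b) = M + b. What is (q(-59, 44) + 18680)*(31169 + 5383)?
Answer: 682974120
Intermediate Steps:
q(M, b) = -M/3 - b/3 (q(M, b) = -(M + b)/3 = -M/3 - b/3)
(q(-59, 44) + 18680)*(31169 + 5383) = ((-⅓*(-59) - ⅓*44) + 18680)*(31169 + 5383) = ((59/3 - 44/3) + 18680)*36552 = (5 + 18680)*36552 = 18685*36552 = 682974120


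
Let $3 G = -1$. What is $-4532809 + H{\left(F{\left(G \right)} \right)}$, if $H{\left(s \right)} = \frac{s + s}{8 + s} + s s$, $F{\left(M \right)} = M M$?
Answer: $- \frac{26802499382}{5913} \approx -4.5328 \cdot 10^{6}$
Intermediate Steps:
$G = - \frac{1}{3}$ ($G = \frac{1}{3} \left(-1\right) = - \frac{1}{3} \approx -0.33333$)
$F{\left(M \right)} = M^{2}$
$H{\left(s \right)} = s^{2} + \frac{2 s}{8 + s}$ ($H{\left(s \right)} = \frac{2 s}{8 + s} + s^{2} = s^{2} + \frac{2 s}{8 + s}$)
$-4532809 + H{\left(F{\left(G \right)} \right)} = -4532809 + \frac{\left(- \frac{1}{3}\right)^{2} \left(2 + \left(\left(- \frac{1}{3}\right)^{2}\right)^{2} + 8 \left(- \frac{1}{3}\right)^{2}\right)}{8 + \left(- \frac{1}{3}\right)^{2}} = -4532809 + \frac{2 + \left(\frac{1}{9}\right)^{2} + 8 \cdot \frac{1}{9}}{9 \left(8 + \frac{1}{9}\right)} = -4532809 + \frac{2 + \frac{1}{81} + \frac{8}{9}}{9 \cdot \frac{73}{9}} = -4532809 + \frac{1}{9} \cdot \frac{9}{73} \cdot \frac{235}{81} = -4532809 + \frac{235}{5913} = - \frac{26802499382}{5913}$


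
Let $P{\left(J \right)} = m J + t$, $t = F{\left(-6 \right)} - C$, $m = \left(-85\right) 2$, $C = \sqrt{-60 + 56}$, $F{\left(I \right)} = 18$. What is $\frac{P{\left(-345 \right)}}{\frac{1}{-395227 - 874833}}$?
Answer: $-74511880080 + 2540120 i \approx -7.4512 \cdot 10^{10} + 2.5401 \cdot 10^{6} i$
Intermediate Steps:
$C = 2 i$ ($C = \sqrt{-4} = 2 i \approx 2.0 i$)
$m = -170$
$t = 18 - 2 i \approx 18.0 - 2.0 i$
$P{\left(J \right)} = 18 - 170 J - 2 i$ ($P{\left(J \right)} = - 170 J + \left(18 - 2 i\right) = 18 - 170 J - 2 i$)
$\frac{P{\left(-345 \right)}}{\frac{1}{-395227 - 874833}} = \frac{18 - -58650 - 2 i}{\frac{1}{-395227 - 874833}} = \frac{18 + 58650 - 2 i}{\frac{1}{-1270060}} = \frac{58668 - 2 i}{- \frac{1}{1270060}} = \left(58668 - 2 i\right) \left(-1270060\right) = -74511880080 + 2540120 i$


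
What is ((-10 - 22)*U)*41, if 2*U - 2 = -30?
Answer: 18368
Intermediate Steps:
U = -14 (U = 1 + (½)*(-30) = 1 - 15 = -14)
((-10 - 22)*U)*41 = ((-10 - 22)*(-14))*41 = -32*(-14)*41 = 448*41 = 18368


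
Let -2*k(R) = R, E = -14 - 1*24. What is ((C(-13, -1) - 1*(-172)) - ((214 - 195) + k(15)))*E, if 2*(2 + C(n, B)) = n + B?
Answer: -5757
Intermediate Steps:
E = -38 (E = -14 - 24 = -38)
k(R) = -R/2
C(n, B) = -2 + B/2 + n/2 (C(n, B) = -2 + (n + B)/2 = -2 + (B + n)/2 = -2 + (B/2 + n/2) = -2 + B/2 + n/2)
((C(-13, -1) - 1*(-172)) - ((214 - 195) + k(15)))*E = (((-2 + (½)*(-1) + (½)*(-13)) - 1*(-172)) - ((214 - 195) - ½*15))*(-38) = (((-2 - ½ - 13/2) + 172) - (19 - 15/2))*(-38) = ((-9 + 172) - 1*23/2)*(-38) = (163 - 23/2)*(-38) = (303/2)*(-38) = -5757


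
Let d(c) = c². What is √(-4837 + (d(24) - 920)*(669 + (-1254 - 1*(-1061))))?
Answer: I*√168581 ≈ 410.59*I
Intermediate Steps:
√(-4837 + (d(24) - 920)*(669 + (-1254 - 1*(-1061)))) = √(-4837 + (24² - 920)*(669 + (-1254 - 1*(-1061)))) = √(-4837 + (576 - 920)*(669 + (-1254 + 1061))) = √(-4837 - 344*(669 - 193)) = √(-4837 - 344*476) = √(-4837 - 163744) = √(-168581) = I*√168581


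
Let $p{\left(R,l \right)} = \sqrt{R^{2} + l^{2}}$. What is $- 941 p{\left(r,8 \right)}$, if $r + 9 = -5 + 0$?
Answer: $- 1882 \sqrt{65} \approx -15173.0$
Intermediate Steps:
$r = -14$ ($r = -9 + \left(-5 + 0\right) = -9 - 5 = -14$)
$- 941 p{\left(r,8 \right)} = - 941 \sqrt{\left(-14\right)^{2} + 8^{2}} = - 941 \sqrt{196 + 64} = - 941 \sqrt{260} = - 941 \cdot 2 \sqrt{65} = - 1882 \sqrt{65}$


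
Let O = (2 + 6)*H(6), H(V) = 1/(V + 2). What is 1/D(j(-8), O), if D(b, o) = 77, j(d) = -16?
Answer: 1/77 ≈ 0.012987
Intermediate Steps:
H(V) = 1/(2 + V)
O = 1 (O = (2 + 6)/(2 + 6) = 8/8 = 8*(1/8) = 1)
1/D(j(-8), O) = 1/77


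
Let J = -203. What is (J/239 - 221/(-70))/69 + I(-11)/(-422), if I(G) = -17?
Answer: 8979322/121786035 ≈ 0.073730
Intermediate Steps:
(J/239 - 221/(-70))/69 + I(-11)/(-422) = (-203/239 - 221/(-70))/69 - 17/(-422) = (-203*1/239 - 221*(-1/70))*(1/69) - 17*(-1/422) = (-203/239 + 221/70)*(1/69) + 17/422 = (38609/16730)*(1/69) + 17/422 = 38609/1154370 + 17/422 = 8979322/121786035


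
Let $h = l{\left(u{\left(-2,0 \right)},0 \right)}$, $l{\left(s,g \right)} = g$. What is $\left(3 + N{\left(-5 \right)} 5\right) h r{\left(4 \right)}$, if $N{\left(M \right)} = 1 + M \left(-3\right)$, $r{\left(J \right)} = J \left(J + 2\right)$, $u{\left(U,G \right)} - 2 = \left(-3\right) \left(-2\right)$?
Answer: $0$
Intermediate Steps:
$u{\left(U,G \right)} = 8$ ($u{\left(U,G \right)} = 2 - -6 = 2 + 6 = 8$)
$h = 0$
$r{\left(J \right)} = J \left(2 + J\right)$
$N{\left(M \right)} = 1 - 3 M$
$\left(3 + N{\left(-5 \right)} 5\right) h r{\left(4 \right)} = \left(3 + \left(1 - -15\right) 5\right) 0 \cdot 4 \left(2 + 4\right) = \left(3 + \left(1 + 15\right) 5\right) 0 \cdot 4 \cdot 6 = \left(3 + 16 \cdot 5\right) 0 \cdot 24 = \left(3 + 80\right) 0 \cdot 24 = 83 \cdot 0 \cdot 24 = 0 \cdot 24 = 0$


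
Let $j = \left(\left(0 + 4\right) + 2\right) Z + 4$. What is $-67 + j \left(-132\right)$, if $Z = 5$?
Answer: $-4555$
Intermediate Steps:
$j = 34$ ($j = \left(\left(0 + 4\right) + 2\right) 5 + 4 = \left(4 + 2\right) 5 + 4 = 6 \cdot 5 + 4 = 30 + 4 = 34$)
$-67 + j \left(-132\right) = -67 + 34 \left(-132\right) = -67 - 4488 = -4555$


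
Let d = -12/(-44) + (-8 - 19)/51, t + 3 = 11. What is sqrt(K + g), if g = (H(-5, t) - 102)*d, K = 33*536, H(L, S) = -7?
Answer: 2*sqrt(154877514)/187 ≈ 133.10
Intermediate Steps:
t = 8 (t = -3 + 11 = 8)
d = -48/187 (d = -12*(-1/44) - 27*1/51 = 3/11 - 9/17 = -48/187 ≈ -0.25668)
K = 17688
g = 5232/187 (g = (-7 - 102)*(-48/187) = -109*(-48/187) = 5232/187 ≈ 27.979)
sqrt(K + g) = sqrt(17688 + 5232/187) = sqrt(3312888/187) = 2*sqrt(154877514)/187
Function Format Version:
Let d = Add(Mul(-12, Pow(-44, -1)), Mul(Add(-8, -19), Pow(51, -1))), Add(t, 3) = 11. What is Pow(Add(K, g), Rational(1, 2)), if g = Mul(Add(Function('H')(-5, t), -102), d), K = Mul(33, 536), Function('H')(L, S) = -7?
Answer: Mul(Rational(2, 187), Pow(154877514, Rational(1, 2))) ≈ 133.10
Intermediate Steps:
t = 8 (t = Add(-3, 11) = 8)
d = Rational(-48, 187) (d = Add(Mul(-12, Rational(-1, 44)), Mul(-27, Rational(1, 51))) = Add(Rational(3, 11), Rational(-9, 17)) = Rational(-48, 187) ≈ -0.25668)
K = 17688
g = Rational(5232, 187) (g = Mul(Add(-7, -102), Rational(-48, 187)) = Mul(-109, Rational(-48, 187)) = Rational(5232, 187) ≈ 27.979)
Pow(Add(K, g), Rational(1, 2)) = Pow(Add(17688, Rational(5232, 187)), Rational(1, 2)) = Pow(Rational(3312888, 187), Rational(1, 2)) = Mul(Rational(2, 187), Pow(154877514, Rational(1, 2)))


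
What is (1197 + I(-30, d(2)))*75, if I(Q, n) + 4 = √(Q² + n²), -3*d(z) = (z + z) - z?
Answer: 89475 + 50*√2026 ≈ 91726.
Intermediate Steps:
d(z) = -z/3 (d(z) = -((z + z) - z)/3 = -(2*z - z)/3 = -z/3)
I(Q, n) = -4 + √(Q² + n²)
(1197 + I(-30, d(2)))*75 = (1197 + (-4 + √((-30)² + (-⅓*2)²)))*75 = (1197 + (-4 + √(900 + (-⅔)²)))*75 = (1197 + (-4 + √(900 + 4/9)))*75 = (1197 + (-4 + √(8104/9)))*75 = (1197 + (-4 + 2*√2026/3))*75 = (1193 + 2*√2026/3)*75 = 89475 + 50*√2026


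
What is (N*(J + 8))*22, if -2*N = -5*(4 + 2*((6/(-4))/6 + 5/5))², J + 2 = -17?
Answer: -73205/4 ≈ -18301.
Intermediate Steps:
J = -19 (J = -2 - 17 = -19)
N = 605/8 (N = -(-5)*(4 + 2*((6/(-4))/6 + 5/5))²/2 = -(-5)*(4 + 2*((6*(-¼))*(⅙) + 5*(⅕)))²/2 = -(-5)*(4 + 2*(-3/2*⅙ + 1))²/2 = -(-5)*(4 + 2*(-¼ + 1))²/2 = -(-5)*(4 + 2*(¾))²/2 = -(-5)*(4 + 3/2)²/2 = -(-5)*(11/2)²/2 = -(-5)*121/(2*4) = -½*(-605/4) = 605/8 ≈ 75.625)
(N*(J + 8))*22 = (605*(-19 + 8)/8)*22 = ((605/8)*(-11))*22 = -6655/8*22 = -73205/4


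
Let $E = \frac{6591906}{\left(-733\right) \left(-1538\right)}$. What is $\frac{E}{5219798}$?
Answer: $\frac{3295953}{2942280077246} \approx 1.1202 \cdot 10^{-6}$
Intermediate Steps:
$E = \frac{3295953}{563677}$ ($E = \frac{6591906}{1127354} = 6591906 \cdot \frac{1}{1127354} = \frac{3295953}{563677} \approx 5.8472$)
$\frac{E}{5219798} = \frac{3295953}{563677 \cdot 5219798} = \frac{3295953}{563677} \cdot \frac{1}{5219798} = \frac{3295953}{2942280077246}$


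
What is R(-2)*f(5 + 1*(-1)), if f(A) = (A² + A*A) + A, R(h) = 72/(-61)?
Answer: -2592/61 ≈ -42.492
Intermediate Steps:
R(h) = -72/61 (R(h) = 72*(-1/61) = -72/61)
f(A) = A + 2*A² (f(A) = (A² + A²) + A = 2*A² + A = A + 2*A²)
R(-2)*f(5 + 1*(-1)) = -72*(5 + 1*(-1))*(1 + 2*(5 + 1*(-1)))/61 = -72*(5 - 1)*(1 + 2*(5 - 1))/61 = -288*(1 + 2*4)/61 = -288*(1 + 8)/61 = -288*9/61 = -72/61*36 = -2592/61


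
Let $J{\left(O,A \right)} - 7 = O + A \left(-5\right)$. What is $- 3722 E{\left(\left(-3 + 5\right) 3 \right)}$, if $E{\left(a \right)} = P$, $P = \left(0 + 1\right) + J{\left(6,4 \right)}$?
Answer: $22332$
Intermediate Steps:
$J{\left(O,A \right)} = 7 + O - 5 A$ ($J{\left(O,A \right)} = 7 + \left(O + A \left(-5\right)\right) = 7 - \left(- O + 5 A\right) = 7 + O - 5 A$)
$P = -6$ ($P = \left(0 + 1\right) + \left(7 + 6 - 20\right) = 1 + \left(7 + 6 - 20\right) = 1 - 7 = -6$)
$E{\left(a \right)} = -6$
$- 3722 E{\left(\left(-3 + 5\right) 3 \right)} = \left(-3722\right) \left(-6\right) = 22332$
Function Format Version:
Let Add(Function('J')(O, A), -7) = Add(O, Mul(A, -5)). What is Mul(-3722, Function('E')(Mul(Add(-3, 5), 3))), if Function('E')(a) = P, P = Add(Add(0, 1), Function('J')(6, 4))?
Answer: 22332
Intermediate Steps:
Function('J')(O, A) = Add(7, O, Mul(-5, A)) (Function('J')(O, A) = Add(7, Add(O, Mul(A, -5))) = Add(7, Add(O, Mul(-5, A))) = Add(7, O, Mul(-5, A)))
P = -6 (P = Add(Add(0, 1), Add(7, 6, Mul(-5, 4))) = Add(1, Add(7, 6, -20)) = Add(1, -7) = -6)
Function('E')(a) = -6
Mul(-3722, Function('E')(Mul(Add(-3, 5), 3))) = Mul(-3722, -6) = 22332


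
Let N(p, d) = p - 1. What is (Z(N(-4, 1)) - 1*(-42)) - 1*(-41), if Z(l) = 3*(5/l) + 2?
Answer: 82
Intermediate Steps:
N(p, d) = -1 + p
Z(l) = 2 + 15/l (Z(l) = 15/l + 2 = 2 + 15/l)
(Z(N(-4, 1)) - 1*(-42)) - 1*(-41) = ((2 + 15/(-1 - 4)) - 1*(-42)) - 1*(-41) = ((2 + 15/(-5)) + 42) + 41 = ((2 + 15*(-1/5)) + 42) + 41 = ((2 - 3) + 42) + 41 = (-1 + 42) + 41 = 41 + 41 = 82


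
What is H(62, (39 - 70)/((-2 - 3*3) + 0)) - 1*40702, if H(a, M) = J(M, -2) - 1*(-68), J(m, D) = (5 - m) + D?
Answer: -446972/11 ≈ -40634.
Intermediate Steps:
J(m, D) = 5 + D - m
H(a, M) = 71 - M (H(a, M) = (5 - 2 - M) - 1*(-68) = (3 - M) + 68 = 71 - M)
H(62, (39 - 70)/((-2 - 3*3) + 0)) - 1*40702 = (71 - (39 - 70)/((-2 - 3*3) + 0)) - 1*40702 = (71 - (-31)/((-2 - 9) + 0)) - 40702 = (71 - (-31)/(-11 + 0)) - 40702 = (71 - (-31)/(-11)) - 40702 = (71 - (-31)*(-1)/11) - 40702 = (71 - 1*31/11) - 40702 = (71 - 31/11) - 40702 = 750/11 - 40702 = -446972/11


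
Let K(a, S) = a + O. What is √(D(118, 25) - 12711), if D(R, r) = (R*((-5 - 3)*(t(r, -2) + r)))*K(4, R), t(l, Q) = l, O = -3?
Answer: I*√59911 ≈ 244.77*I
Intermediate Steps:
K(a, S) = -3 + a (K(a, S) = a - 3 = -3 + a)
D(R, r) = -16*R*r (D(R, r) = (R*((-5 - 3)*(r + r)))*(-3 + 4) = (R*(-16*r))*1 = -16*R*r*1 = -16*R*r)
√(D(118, 25) - 12711) = √(-16*118*25 - 12711) = √(-47200 - 12711) = √(-59911) = I*√59911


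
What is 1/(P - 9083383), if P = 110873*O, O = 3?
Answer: -1/8750764 ≈ -1.1428e-7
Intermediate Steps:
P = 332619 (P = 110873*3 = 332619)
1/(P - 9083383) = 1/(332619 - 9083383) = 1/(-8750764) = -1/8750764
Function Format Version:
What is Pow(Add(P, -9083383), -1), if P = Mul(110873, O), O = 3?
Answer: Rational(-1, 8750764) ≈ -1.1428e-7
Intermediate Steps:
P = 332619 (P = Mul(110873, 3) = 332619)
Pow(Add(P, -9083383), -1) = Pow(Add(332619, -9083383), -1) = Pow(-8750764, -1) = Rational(-1, 8750764)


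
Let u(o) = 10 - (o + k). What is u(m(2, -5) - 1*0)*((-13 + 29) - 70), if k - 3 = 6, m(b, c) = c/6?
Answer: -99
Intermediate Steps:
m(b, c) = c/6 (m(b, c) = c*(⅙) = c/6)
k = 9 (k = 3 + 6 = 9)
u(o) = 1 - o (u(o) = 10 - (o + 9) = 10 - (9 + o) = 10 + (-9 - o) = 1 - o)
u(m(2, -5) - 1*0)*((-13 + 29) - 70) = (1 - ((⅙)*(-5) - 1*0))*((-13 + 29) - 70) = (1 - (-⅚ + 0))*(16 - 70) = (1 - 1*(-⅚))*(-54) = (1 + ⅚)*(-54) = (11/6)*(-54) = -99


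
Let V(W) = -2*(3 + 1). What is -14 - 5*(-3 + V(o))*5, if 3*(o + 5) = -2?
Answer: 261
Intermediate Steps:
o = -17/3 (o = -5 + (1/3)*(-2) = -5 - 2/3 = -17/3 ≈ -5.6667)
V(W) = -8 (V(W) = -2*4 = -8)
-14 - 5*(-3 + V(o))*5 = -14 - 5*(-3 - 8)*5 = -14 - (-55)*5 = -14 - 5*(-55) = -14 + 275 = 261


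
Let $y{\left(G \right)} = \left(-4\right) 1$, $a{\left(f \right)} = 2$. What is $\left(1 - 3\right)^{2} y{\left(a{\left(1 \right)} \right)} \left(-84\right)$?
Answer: $1344$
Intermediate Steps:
$y{\left(G \right)} = -4$
$\left(1 - 3\right)^{2} y{\left(a{\left(1 \right)} \right)} \left(-84\right) = \left(1 - 3\right)^{2} \left(-4\right) \left(-84\right) = \left(-2\right)^{2} \left(-4\right) \left(-84\right) = 4 \left(-4\right) \left(-84\right) = \left(-16\right) \left(-84\right) = 1344$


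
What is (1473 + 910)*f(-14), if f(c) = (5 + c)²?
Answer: 193023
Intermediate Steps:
(1473 + 910)*f(-14) = (1473 + 910)*(5 - 14)² = 2383*(-9)² = 2383*81 = 193023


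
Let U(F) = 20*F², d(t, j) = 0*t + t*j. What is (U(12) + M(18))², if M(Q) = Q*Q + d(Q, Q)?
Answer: 12446784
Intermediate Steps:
d(t, j) = j*t (d(t, j) = 0 + j*t = j*t)
M(Q) = 2*Q² (M(Q) = Q*Q + Q*Q = Q² + Q² = 2*Q²)
(U(12) + M(18))² = (20*12² + 2*18²)² = (20*144 + 2*324)² = (2880 + 648)² = 3528² = 12446784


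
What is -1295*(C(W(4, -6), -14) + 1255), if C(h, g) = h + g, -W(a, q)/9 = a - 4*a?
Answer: -1746955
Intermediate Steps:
W(a, q) = 27*a (W(a, q) = -9*(a - 4*a) = -(-27)*a = 27*a)
C(h, g) = g + h
-1295*(C(W(4, -6), -14) + 1255) = -1295*((-14 + 27*4) + 1255) = -1295*((-14 + 108) + 1255) = -1295*(94 + 1255) = -1295*1349 = -1746955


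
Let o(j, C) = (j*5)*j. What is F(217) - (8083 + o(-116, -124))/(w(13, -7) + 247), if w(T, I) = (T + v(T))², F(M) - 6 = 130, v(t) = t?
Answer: 50165/923 ≈ 54.350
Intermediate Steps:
o(j, C) = 5*j² (o(j, C) = (5*j)*j = 5*j²)
F(M) = 136 (F(M) = 6 + 130 = 136)
w(T, I) = 4*T² (w(T, I) = (T + T)² = (2*T)² = 4*T²)
F(217) - (8083 + o(-116, -124))/(w(13, -7) + 247) = 136 - (8083 + 5*(-116)²)/(4*13² + 247) = 136 - (8083 + 5*13456)/(4*169 + 247) = 136 - (8083 + 67280)/(676 + 247) = 136 - 75363/923 = 50165/923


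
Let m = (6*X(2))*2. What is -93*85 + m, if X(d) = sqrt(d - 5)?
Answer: -7905 + 12*I*sqrt(3) ≈ -7905.0 + 20.785*I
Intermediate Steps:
X(d) = sqrt(-5 + d)
m = 12*I*sqrt(3) (m = (6*sqrt(-5 + 2))*2 = (6*sqrt(-3))*2 = (6*(I*sqrt(3)))*2 = (6*I*sqrt(3))*2 = 12*I*sqrt(3) ≈ 20.785*I)
-93*85 + m = -93*85 + 12*I*sqrt(3) = -7905 + 12*I*sqrt(3)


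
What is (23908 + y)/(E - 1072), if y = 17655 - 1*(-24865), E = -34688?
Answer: -16607/8940 ≈ -1.8576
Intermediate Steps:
y = 42520 (y = 17655 + 24865 = 42520)
(23908 + y)/(E - 1072) = (23908 + 42520)/(-34688 - 1072) = 66428/(-35760) = 66428*(-1/35760) = -16607/8940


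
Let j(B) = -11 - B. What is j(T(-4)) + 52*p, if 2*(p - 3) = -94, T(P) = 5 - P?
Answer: -2308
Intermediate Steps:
p = -44 (p = 3 + (1/2)*(-94) = 3 - 47 = -44)
j(T(-4)) + 52*p = (-11 - (5 - 1*(-4))) + 52*(-44) = (-11 - (5 + 4)) - 2288 = (-11 - 1*9) - 2288 = (-11 - 9) - 2288 = -20 - 2288 = -2308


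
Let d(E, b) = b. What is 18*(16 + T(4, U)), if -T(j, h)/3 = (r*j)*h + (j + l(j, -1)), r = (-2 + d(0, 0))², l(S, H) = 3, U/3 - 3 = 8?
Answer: -28602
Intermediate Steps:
U = 33 (U = 9 + 3*8 = 9 + 24 = 33)
r = 4 (r = (-2 + 0)² = (-2)² = 4)
T(j, h) = -9 - 3*j - 12*h*j (T(j, h) = -3*((4*j)*h + (j + 3)) = -3*(4*h*j + (3 + j)) = -3*(3 + j + 4*h*j) = -9 - 3*j - 12*h*j)
18*(16 + T(4, U)) = 18*(16 + (-9 - 3*4 - 12*33*4)) = 18*(16 + (-9 - 12 - 1584)) = 18*(16 - 1605) = 18*(-1589) = -28602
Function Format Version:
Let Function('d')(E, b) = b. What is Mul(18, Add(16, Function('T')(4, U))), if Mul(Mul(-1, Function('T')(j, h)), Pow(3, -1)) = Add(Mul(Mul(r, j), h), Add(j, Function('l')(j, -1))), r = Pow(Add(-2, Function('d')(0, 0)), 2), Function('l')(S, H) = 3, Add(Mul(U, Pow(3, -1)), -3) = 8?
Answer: -28602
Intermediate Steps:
U = 33 (U = Add(9, Mul(3, 8)) = Add(9, 24) = 33)
r = 4 (r = Pow(Add(-2, 0), 2) = Pow(-2, 2) = 4)
Function('T')(j, h) = Add(-9, Mul(-3, j), Mul(-12, h, j)) (Function('T')(j, h) = Mul(-3, Add(Mul(Mul(4, j), h), Add(j, 3))) = Mul(-3, Add(Mul(4, h, j), Add(3, j))) = Mul(-3, Add(3, j, Mul(4, h, j))) = Add(-9, Mul(-3, j), Mul(-12, h, j)))
Mul(18, Add(16, Function('T')(4, U))) = Mul(18, Add(16, Add(-9, Mul(-3, 4), Mul(-12, 33, 4)))) = Mul(18, Add(16, Add(-9, -12, -1584))) = Mul(18, Add(16, -1605)) = Mul(18, -1589) = -28602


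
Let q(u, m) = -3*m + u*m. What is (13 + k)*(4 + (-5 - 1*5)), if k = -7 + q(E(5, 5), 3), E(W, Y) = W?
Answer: -72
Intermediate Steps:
q(u, m) = -3*m + m*u
k = -1 (k = -7 + 3*(-3 + 5) = -7 + 3*2 = -7 + 6 = -1)
(13 + k)*(4 + (-5 - 1*5)) = (13 - 1)*(4 + (-5 - 1*5)) = 12*(4 + (-5 - 5)) = 12*(4 - 10) = 12*(-6) = -72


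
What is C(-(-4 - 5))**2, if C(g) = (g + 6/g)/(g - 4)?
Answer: 841/225 ≈ 3.7378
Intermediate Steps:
C(g) = (g + 6/g)/(-4 + g)
C(-(-4 - 5))**2 = ((6 + (-(-4 - 5))**2)/(((-(-4 - 5)))*(-4 - (-4 - 5))))**2 = ((6 + (-1*(-9))**2)/(((-1*(-9)))*(-4 - 1*(-9))))**2 = ((6 + 9**2)/(9*(-4 + 9)))**2 = ((1/9)*(6 + 81)/5)**2 = ((1/9)*(1/5)*87)**2 = (29/15)**2 = 841/225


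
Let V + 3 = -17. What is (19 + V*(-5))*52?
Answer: 6188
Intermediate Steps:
V = -20 (V = -3 - 17 = -20)
(19 + V*(-5))*52 = (19 - 20*(-5))*52 = (19 + 100)*52 = 119*52 = 6188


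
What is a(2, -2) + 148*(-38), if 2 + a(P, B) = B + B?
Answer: -5630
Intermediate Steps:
a(P, B) = -2 + 2*B (a(P, B) = -2 + (B + B) = -2 + 2*B)
a(2, -2) + 148*(-38) = (-2 + 2*(-2)) + 148*(-38) = (-2 - 4) - 5624 = -6 - 5624 = -5630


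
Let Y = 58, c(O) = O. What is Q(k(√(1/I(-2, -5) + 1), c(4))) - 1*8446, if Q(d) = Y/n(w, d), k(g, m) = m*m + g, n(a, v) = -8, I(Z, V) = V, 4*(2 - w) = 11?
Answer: -33813/4 ≈ -8453.3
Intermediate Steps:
w = -¾ (w = 2 - ¼*11 = 2 - 11/4 = -¾ ≈ -0.75000)
k(g, m) = g + m² (k(g, m) = m² + g = g + m²)
Q(d) = -29/4 (Q(d) = 58/(-8) = 58*(-⅛) = -29/4)
Q(k(√(1/I(-2, -5) + 1), c(4))) - 1*8446 = -29/4 - 1*8446 = -29/4 - 8446 = -33813/4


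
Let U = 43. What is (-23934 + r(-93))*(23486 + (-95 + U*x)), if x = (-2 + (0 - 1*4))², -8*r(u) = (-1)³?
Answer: -4775095269/8 ≈ -5.9689e+8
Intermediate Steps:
r(u) = ⅛ (r(u) = -⅛*(-1)³ = -⅛*(-1) = ⅛)
x = 36 (x = (-2 + (0 - 4))² = (-2 - 4)² = (-6)² = 36)
(-23934 + r(-93))*(23486 + (-95 + U*x)) = (-23934 + ⅛)*(23486 + (-95 + 43*36)) = -191471*(23486 + (-95 + 1548))/8 = -191471*(23486 + 1453)/8 = -191471/8*24939 = -4775095269/8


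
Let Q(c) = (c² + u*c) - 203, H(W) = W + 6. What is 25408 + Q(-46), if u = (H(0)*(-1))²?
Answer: 25665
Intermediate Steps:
H(W) = 6 + W
u = 36 (u = ((6 + 0)*(-1))² = (6*(-1))² = (-6)² = 36)
Q(c) = -203 + c² + 36*c (Q(c) = (c² + 36*c) - 203 = -203 + c² + 36*c)
25408 + Q(-46) = 25408 + (-203 + (-46)² + 36*(-46)) = 25408 + (-203 + 2116 - 1656) = 25408 + 257 = 25665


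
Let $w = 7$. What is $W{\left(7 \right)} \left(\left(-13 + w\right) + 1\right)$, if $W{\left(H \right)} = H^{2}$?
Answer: $-245$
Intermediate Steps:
$W{\left(7 \right)} \left(\left(-13 + w\right) + 1\right) = 7^{2} \left(\left(-13 + 7\right) + 1\right) = 49 \left(-6 + 1\right) = 49 \left(-5\right) = -245$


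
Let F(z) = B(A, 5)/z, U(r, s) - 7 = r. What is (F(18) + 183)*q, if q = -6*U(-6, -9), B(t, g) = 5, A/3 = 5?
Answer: -3299/3 ≈ -1099.7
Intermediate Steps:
A = 15 (A = 3*5 = 15)
U(r, s) = 7 + r
F(z) = 5/z
q = -6 (q = -6*(7 - 6) = -6*1 = -6)
(F(18) + 183)*q = (5/18 + 183)*(-6) = (3299/18)*(-6) = -3299/3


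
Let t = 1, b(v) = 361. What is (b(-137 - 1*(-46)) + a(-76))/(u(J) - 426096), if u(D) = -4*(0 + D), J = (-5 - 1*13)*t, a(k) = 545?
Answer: -151/71004 ≈ -0.0021266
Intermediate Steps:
J = -18 (J = (-5 - 1*13)*1 = (-5 - 13)*1 = -18*1 = -18)
u(D) = -4*D
(b(-137 - 1*(-46)) + a(-76))/(u(J) - 426096) = (361 + 545)/(-4*(-18) - 426096) = 906/(72 - 426096) = 906/(-426024) = 906*(-1/426024) = -151/71004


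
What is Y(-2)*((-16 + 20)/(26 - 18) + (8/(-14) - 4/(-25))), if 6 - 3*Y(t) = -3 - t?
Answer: 31/150 ≈ 0.20667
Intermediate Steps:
Y(t) = 3 + t/3 (Y(t) = 2 - (-3 - t)/3 = 2 + (1 + t/3) = 3 + t/3)
Y(-2)*((-16 + 20)/(26 - 18) + (8/(-14) - 4/(-25))) = (3 + (1/3)*(-2))*((-16 + 20)/(26 - 18) + (8/(-14) - 4/(-25))) = (3 - 2/3)*(4/8 + (8*(-1/14) - 4*(-1/25))) = 7*(4*(1/8) + (-4/7 + 4/25))/3 = 7*(1/2 - 72/175)/3 = (7/3)*(31/350) = 31/150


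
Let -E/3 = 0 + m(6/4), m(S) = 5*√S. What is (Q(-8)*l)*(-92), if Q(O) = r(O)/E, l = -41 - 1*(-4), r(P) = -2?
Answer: 6808*√6/45 ≈ 370.58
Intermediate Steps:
l = -37 (l = -41 + 4 = -37)
E = -15*√6/2 (E = -3*(0 + 5*√(6/4)) = -3*(0 + 5*√(6*(¼))) = -3*(0 + 5*√(3/2)) = -3*(0 + 5*(√6/2)) = -3*(0 + 5*√6/2) = -15*√6/2 ≈ -18.371)
Q(O) = 2*√6/45 (Q(O) = -2*(-√6/45) = -(-2)*√6/45 = 2*√6/45)
(Q(-8)*l)*(-92) = ((2*√6/45)*(-37))*(-92) = -74*√6/45*(-92) = 6808*√6/45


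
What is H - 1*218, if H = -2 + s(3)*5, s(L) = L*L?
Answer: -175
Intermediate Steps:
s(L) = L²
H = 43 (H = -2 + 3²*5 = -2 + 9*5 = -2 + 45 = 43)
H - 1*218 = 43 - 1*218 = 43 - 218 = -175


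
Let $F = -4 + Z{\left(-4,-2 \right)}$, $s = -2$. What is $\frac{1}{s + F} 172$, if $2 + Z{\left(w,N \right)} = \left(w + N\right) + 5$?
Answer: $- \frac{172}{9} \approx -19.111$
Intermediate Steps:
$Z{\left(w,N \right)} = 3 + N + w$ ($Z{\left(w,N \right)} = -2 + \left(\left(w + N\right) + 5\right) = -2 + \left(\left(N + w\right) + 5\right) = -2 + \left(5 + N + w\right) = 3 + N + w$)
$F = -7$ ($F = -4 - 3 = -7$)
$\frac{1}{s + F} 172 = \frac{1}{-2 - 7} \cdot 172 = \frac{1}{-9} \cdot 172 = \left(- \frac{1}{9}\right) 172 = - \frac{172}{9}$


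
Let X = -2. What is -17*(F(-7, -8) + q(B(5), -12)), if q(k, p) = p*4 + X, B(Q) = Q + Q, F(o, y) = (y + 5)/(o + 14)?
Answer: 6001/7 ≈ 857.29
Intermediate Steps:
F(o, y) = (5 + y)/(14 + o)
B(Q) = 2*Q
q(k, p) = -2 + 4*p (q(k, p) = p*4 - 2 = 4*p - 2 = -2 + 4*p)
-17*(F(-7, -8) + q(B(5), -12)) = -17*((5 - 8)/(14 - 7) + (-2 + 4*(-12))) = -17*(-3/7 + (-2 - 48)) = -17*((⅐)*(-3) - 50) = -17*(-3/7 - 50) = -17*(-353/7) = 6001/7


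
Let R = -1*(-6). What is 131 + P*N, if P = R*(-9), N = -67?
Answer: 3749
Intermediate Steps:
R = 6
P = -54 (P = 6*(-9) = -54)
131 + P*N = 131 - 54*(-67) = 131 + 3618 = 3749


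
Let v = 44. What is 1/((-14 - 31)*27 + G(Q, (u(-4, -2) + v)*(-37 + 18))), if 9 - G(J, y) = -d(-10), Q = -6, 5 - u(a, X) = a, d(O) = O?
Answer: -1/1216 ≈ -0.00082237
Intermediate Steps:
u(a, X) = 5 - a
G(J, y) = -1 (G(J, y) = 9 - (-1)*(-10) = 9 - 1*10 = 9 - 10 = -1)
1/((-14 - 31)*27 + G(Q, (u(-4, -2) + v)*(-37 + 18))) = 1/((-14 - 31)*27 - 1) = 1/(-45*27 - 1) = 1/(-1215 - 1) = 1/(-1216) = -1/1216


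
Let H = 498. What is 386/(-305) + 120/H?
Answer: -25938/25315 ≈ -1.0246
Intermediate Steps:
386/(-305) + 120/H = 386/(-305) + 120/498 = 386*(-1/305) + 120*(1/498) = -386/305 + 20/83 = -25938/25315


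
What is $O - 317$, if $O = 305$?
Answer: $-12$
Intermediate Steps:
$O - 317 = 305 - 317 = -12$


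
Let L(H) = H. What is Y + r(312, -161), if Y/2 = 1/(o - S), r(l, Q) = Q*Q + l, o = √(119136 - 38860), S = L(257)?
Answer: 373217405/14227 + 4*√20069/14227 ≈ 26233.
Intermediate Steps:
S = 257
o = 2*√20069 (o = √80276 = 2*√20069 ≈ 283.33)
r(l, Q) = l + Q² (r(l, Q) = Q² + l = l + Q²)
Y = 2/(-257 + 2*√20069) (Y = 2/(2*√20069 - 1*257) = 2/(2*√20069 - 257) = 2/(-257 + 2*√20069) ≈ 0.075958)
Y + r(312, -161) = (514/14227 + 4*√20069/14227) + (312 + (-161)²) = (514/14227 + 4*√20069/14227) + (312 + 25921) = (514/14227 + 4*√20069/14227) + 26233 = 373217405/14227 + 4*√20069/14227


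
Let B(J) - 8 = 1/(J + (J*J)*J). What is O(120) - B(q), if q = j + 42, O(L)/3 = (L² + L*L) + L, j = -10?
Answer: 2845465599/32800 ≈ 86752.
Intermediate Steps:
O(L) = 3*L + 6*L² (O(L) = 3*((L² + L*L) + L) = 3*((L² + L²) + L) = 3*(2*L² + L) = 3*(L + 2*L²) = 3*L + 6*L²)
q = 32 (q = -10 + 42 = 32)
B(J) = 8 + 1/(J + J³) (B(J) = 8 + 1/(J + (J*J)*J) = 8 + 1/(J + J²*J) = 8 + 1/(J + J³))
O(120) - B(q) = 3*120*(1 + 2*120) - (1 + 8*32 + 8*32³)/(32 + 32³) = 3*120*(1 + 240) - (1 + 256 + 8*32768)/(32 + 32768) = 3*120*241 - (1 + 256 + 262144)/32800 = 86760 - 262401/32800 = 2845465599/32800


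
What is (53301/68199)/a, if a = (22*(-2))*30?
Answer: -17767/30007560 ≈ -0.00059208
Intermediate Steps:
a = -1320 (a = -44*30 = -1320)
(53301/68199)/a = (53301/68199)/(-1320) = (53301*(1/68199))*(-1/1320) = (17767/22733)*(-1/1320) = -17767/30007560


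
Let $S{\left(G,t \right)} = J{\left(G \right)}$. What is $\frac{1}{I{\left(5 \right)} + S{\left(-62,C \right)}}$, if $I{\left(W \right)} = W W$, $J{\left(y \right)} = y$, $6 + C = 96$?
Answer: $- \frac{1}{37} \approx -0.027027$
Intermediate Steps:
$C = 90$ ($C = -6 + 96 = 90$)
$I{\left(W \right)} = W^{2}$
$S{\left(G,t \right)} = G$
$\frac{1}{I{\left(5 \right)} + S{\left(-62,C \right)}} = \frac{1}{5^{2} - 62} = \frac{1}{25 - 62} = \frac{1}{-37} = - \frac{1}{37}$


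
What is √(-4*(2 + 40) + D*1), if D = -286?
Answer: I*√454 ≈ 21.307*I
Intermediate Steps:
√(-4*(2 + 40) + D*1) = √(-4*(2 + 40) - 286*1) = √(-4*42 - 286) = √(-168 - 286) = √(-454) = I*√454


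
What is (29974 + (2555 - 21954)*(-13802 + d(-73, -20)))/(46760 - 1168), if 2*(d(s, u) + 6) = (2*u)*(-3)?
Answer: 133363713/22796 ≈ 5850.3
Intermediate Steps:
d(s, u) = -6 - 3*u (d(s, u) = -6 + ((2*u)*(-3))/2 = -6 + (-6*u)/2 = -6 - 3*u)
(29974 + (2555 - 21954)*(-13802 + d(-73, -20)))/(46760 - 1168) = (29974 + (2555 - 21954)*(-13802 + (-6 - 3*(-20))))/(46760 - 1168) = (29974 - 19399*(-13802 + (-6 + 60)))/45592 = (29974 - 19399*(-13802 + 54))*(1/45592) = (29974 - 19399*(-13748))*(1/45592) = (29974 + 266697452)*(1/45592) = 266727426*(1/45592) = 133363713/22796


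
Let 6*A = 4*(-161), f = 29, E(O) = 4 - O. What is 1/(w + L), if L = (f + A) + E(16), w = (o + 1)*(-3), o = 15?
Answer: -3/415 ≈ -0.0072289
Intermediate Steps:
w = -48 (w = (15 + 1)*(-3) = 16*(-3) = -48)
A = -322/3 (A = (4*(-161))/6 = (⅙)*(-644) = -322/3 ≈ -107.33)
L = -271/3 (L = (29 - 322/3) + (4 - 1*16) = -235/3 + (4 - 16) = -235/3 - 12 = -271/3 ≈ -90.333)
1/(w + L) = 1/(-48 - 271/3) = 1/(-415/3) = -3/415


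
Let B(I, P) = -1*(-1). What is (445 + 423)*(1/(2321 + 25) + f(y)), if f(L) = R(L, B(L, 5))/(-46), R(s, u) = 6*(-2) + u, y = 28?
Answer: 243908/1173 ≈ 207.94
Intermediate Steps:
B(I, P) = 1
R(s, u) = -12 + u
f(L) = 11/46 (f(L) = (-12 + 1)/(-46) = -11*(-1/46) = 11/46)
(445 + 423)*(1/(2321 + 25) + f(y)) = (445 + 423)*(1/(2321 + 25) + 11/46) = 868*(1/2346 + 11/46) = 868*(281/1173) = 243908/1173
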